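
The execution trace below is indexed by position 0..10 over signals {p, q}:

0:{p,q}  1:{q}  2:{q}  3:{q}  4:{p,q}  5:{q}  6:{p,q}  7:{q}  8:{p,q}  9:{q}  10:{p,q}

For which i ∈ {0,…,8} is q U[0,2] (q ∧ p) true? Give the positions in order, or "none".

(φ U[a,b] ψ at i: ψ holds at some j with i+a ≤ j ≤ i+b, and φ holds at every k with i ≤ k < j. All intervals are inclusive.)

0, 2, 3, 4, 5, 6, 7, 8

Evaluate at each i in [0,8]:
  i=0: ✓ (rhs at j=0)
  i=1: ✗ (no rhs in [1,3])
  i=2: ✓ (rhs at j=4; lhs holds on [2,3])
  i=3: ✓ (rhs at j=4; lhs holds on [3,3])
  i=4: ✓ (rhs at j=4)
  i=5: ✓ (rhs at j=6; lhs holds on [5,5])
  i=6: ✓ (rhs at j=6)
  i=7: ✓ (rhs at j=8; lhs holds on [7,7])
  i=8: ✓ (rhs at j=8)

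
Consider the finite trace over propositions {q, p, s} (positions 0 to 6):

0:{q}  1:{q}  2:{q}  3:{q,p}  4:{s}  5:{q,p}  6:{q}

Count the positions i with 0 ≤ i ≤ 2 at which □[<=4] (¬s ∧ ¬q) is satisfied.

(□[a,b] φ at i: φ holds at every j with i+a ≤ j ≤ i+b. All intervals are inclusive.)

Evaluate at each i in [0,2]:
  i=0: ✗ (fails at j=0)
  i=1: ✗ (fails at j=1)
  i=2: ✗ (fails at j=2)
Positions where it holds: {} → 0.

0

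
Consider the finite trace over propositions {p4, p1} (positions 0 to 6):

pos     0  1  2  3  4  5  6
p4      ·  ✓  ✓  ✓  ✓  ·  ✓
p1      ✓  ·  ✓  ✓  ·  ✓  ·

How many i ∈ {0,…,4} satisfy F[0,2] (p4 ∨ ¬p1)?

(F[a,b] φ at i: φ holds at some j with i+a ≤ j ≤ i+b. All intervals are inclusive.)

Evaluate at each i in [0,4]:
  i=0: ✓ (witness j=1)
  i=1: ✓ (witness j=1)
  i=2: ✓ (witness j=2)
  i=3: ✓ (witness j=3)
  i=4: ✓ (witness j=4)
Positions where it holds: {0, 1, 2, 3, 4} → 5.

5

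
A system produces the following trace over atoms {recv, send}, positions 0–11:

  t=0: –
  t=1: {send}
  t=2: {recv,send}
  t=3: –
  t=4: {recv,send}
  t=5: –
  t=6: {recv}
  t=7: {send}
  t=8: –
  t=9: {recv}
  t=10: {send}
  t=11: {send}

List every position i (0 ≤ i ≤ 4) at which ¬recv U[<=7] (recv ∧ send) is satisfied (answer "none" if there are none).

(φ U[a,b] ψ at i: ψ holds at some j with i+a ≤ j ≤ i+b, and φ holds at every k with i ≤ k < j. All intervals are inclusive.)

Evaluate at each i in [0,4]:
  i=0: ✓ (rhs at j=2; lhs holds on [0,1])
  i=1: ✓ (rhs at j=2; lhs holds on [1,1])
  i=2: ✓ (rhs at j=2)
  i=3: ✓ (rhs at j=4; lhs holds on [3,3])
  i=4: ✓ (rhs at j=4)

0, 1, 2, 3, 4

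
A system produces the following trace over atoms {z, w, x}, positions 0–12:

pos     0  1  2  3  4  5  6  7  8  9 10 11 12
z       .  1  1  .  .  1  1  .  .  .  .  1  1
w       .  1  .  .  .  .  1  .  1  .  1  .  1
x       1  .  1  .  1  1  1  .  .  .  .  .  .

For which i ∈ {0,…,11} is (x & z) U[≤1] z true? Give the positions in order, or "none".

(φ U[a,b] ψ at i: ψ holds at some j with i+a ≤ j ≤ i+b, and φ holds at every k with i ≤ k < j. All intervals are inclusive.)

1, 2, 5, 6, 11

Evaluate at each i in [0,11]:
  i=0: ✗ (lhs fails at k=0 before rhs at j=1)
  i=1: ✓ (rhs at j=1)
  i=2: ✓ (rhs at j=2)
  i=3: ✗ (no rhs in [3,4])
  i=4: ✗ (lhs fails at k=4 before rhs at j=5)
  i=5: ✓ (rhs at j=5)
  i=6: ✓ (rhs at j=6)
  i=7: ✗ (no rhs in [7,8])
  i=8: ✗ (no rhs in [8,9])
  i=9: ✗ (no rhs in [9,10])
  i=10: ✗ (lhs fails at k=10 before rhs at j=11)
  i=11: ✓ (rhs at j=11)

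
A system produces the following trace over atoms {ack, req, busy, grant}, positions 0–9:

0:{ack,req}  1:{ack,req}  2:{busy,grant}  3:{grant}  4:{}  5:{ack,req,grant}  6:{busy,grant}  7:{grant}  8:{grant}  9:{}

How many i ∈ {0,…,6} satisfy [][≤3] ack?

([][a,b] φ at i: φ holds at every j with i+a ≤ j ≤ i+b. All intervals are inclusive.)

Evaluate at each i in [0,6]:
  i=0: ✗ (fails at j=2)
  i=1: ✗ (fails at j=2)
  i=2: ✗ (fails at j=2)
  i=3: ✗ (fails at j=3)
  i=4: ✗ (fails at j=4)
  i=5: ✗ (fails at j=6)
  i=6: ✗ (fails at j=6)
Positions where it holds: {} → 0.

0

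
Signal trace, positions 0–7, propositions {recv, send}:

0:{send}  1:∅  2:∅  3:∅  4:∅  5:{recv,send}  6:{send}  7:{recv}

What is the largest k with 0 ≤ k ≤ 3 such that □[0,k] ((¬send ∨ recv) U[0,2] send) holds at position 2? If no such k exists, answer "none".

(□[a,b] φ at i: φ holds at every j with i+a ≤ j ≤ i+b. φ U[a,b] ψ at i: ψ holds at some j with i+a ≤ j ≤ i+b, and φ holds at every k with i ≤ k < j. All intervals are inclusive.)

((¬send ∨ recv) U[0,2] send) must hold from j=2 onward; find where it first fails.
  j=2: fails → no k works.

none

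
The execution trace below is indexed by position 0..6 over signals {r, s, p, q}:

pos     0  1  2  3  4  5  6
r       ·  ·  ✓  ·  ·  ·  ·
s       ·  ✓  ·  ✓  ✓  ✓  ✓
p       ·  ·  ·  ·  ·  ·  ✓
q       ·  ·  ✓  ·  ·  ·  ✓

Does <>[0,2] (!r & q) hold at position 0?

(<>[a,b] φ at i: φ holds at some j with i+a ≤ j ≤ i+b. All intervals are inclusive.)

Check (!r & q) at each j in [0,2]:
  j=0: false
  j=1: false
  j=2: false
No position in the window satisfies it → formula fails.

False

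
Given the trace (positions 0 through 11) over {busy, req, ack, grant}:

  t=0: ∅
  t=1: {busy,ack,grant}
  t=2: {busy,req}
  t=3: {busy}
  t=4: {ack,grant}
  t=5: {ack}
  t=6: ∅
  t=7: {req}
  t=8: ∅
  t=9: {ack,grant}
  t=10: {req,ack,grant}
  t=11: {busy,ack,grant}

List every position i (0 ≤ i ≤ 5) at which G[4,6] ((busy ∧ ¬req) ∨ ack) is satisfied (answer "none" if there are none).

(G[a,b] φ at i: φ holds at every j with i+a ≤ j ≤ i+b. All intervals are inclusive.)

Evaluate at each i in [0,5]:
  i=0: ✗ (fails at j=6)
  i=1: ✗ (fails at j=6)
  i=2: ✗ (fails at j=6)
  i=3: ✗ (fails at j=7)
  i=4: ✗ (fails at j=8)
  i=5: ✓ (all of [9,11])

5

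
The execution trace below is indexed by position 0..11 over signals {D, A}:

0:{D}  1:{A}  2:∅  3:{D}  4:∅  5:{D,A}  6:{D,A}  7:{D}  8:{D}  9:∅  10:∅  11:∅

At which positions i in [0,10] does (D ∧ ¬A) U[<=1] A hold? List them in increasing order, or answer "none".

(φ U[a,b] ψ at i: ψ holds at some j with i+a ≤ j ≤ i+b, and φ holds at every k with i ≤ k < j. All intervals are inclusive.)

Evaluate at each i in [0,10]:
  i=0: ✓ (rhs at j=1; lhs holds on [0,0])
  i=1: ✓ (rhs at j=1)
  i=2: ✗ (no rhs in [2,3])
  i=3: ✗ (no rhs in [3,4])
  i=4: ✗ (lhs fails at k=4 before rhs at j=5)
  i=5: ✓ (rhs at j=5)
  i=6: ✓ (rhs at j=6)
  i=7: ✗ (no rhs in [7,8])
  i=8: ✗ (no rhs in [8,9])
  i=9: ✗ (no rhs in [9,10])
  i=10: ✗ (no rhs in [10,11])

0, 1, 5, 6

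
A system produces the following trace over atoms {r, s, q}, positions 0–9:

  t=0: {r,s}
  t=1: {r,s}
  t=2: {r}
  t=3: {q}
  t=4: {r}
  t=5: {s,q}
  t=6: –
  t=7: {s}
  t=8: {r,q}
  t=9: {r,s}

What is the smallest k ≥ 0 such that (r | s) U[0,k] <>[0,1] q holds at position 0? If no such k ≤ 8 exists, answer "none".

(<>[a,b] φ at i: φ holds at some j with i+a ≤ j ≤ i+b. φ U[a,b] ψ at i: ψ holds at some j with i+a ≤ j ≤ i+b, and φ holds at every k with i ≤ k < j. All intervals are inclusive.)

2

Need earliest j ≥ 0 with <>[0,1] q, and (r | s) at every k in [0,j-1].
  j=0: rhs fails.
  j=1: rhs fails.
  j=2: rhs holds; lhs holds on [0,1]. k = 2.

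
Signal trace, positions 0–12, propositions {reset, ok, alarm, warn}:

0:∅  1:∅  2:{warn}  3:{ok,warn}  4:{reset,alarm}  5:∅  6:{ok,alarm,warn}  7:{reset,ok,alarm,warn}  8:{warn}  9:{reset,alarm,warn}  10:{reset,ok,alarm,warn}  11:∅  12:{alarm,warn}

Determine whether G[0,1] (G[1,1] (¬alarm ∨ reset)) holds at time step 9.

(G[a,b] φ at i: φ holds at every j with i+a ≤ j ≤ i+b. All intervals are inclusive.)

Holds

Check G[1,1] (¬alarm ∨ reset) at every j in [9,10]:
  j=9: holds on [10,10]
  j=10: holds on [11,11]
All positions satisfy it → formula holds.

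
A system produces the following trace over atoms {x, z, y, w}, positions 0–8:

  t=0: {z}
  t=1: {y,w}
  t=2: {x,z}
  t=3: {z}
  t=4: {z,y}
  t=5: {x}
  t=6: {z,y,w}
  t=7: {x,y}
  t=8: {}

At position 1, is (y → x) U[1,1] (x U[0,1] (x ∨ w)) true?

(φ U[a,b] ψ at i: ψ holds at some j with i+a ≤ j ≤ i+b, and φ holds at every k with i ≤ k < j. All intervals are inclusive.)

Need some j in [2,2] with (x U[0,1] (x ∨ w)), and (y → x) at every k in [1,j-1].
  j=2: (x U[0,1] (x ∨ w)) holds, but (y → x) fails at k=1 → not this j.
No j in the window works → until fails.

False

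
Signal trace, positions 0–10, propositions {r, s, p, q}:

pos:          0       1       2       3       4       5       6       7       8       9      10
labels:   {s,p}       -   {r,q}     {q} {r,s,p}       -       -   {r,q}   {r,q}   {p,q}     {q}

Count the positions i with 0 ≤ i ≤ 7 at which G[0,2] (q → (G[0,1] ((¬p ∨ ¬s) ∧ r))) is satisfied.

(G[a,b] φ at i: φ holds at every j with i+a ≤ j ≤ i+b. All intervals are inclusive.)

Evaluate at each i in [0,7]:
  i=0: ✗ (fails at j=2)
  i=1: ✗ (fails at j=2)
  i=2: ✗ (fails at j=2)
  i=3: ✗ (fails at j=3)
  i=4: ✓ (all of [4,6])
  i=5: ✓ (all of [5,7])
  i=6: ✗ (fails at j=8)
  i=7: ✗ (fails at j=8)
Positions where it holds: {4, 5} → 2.

2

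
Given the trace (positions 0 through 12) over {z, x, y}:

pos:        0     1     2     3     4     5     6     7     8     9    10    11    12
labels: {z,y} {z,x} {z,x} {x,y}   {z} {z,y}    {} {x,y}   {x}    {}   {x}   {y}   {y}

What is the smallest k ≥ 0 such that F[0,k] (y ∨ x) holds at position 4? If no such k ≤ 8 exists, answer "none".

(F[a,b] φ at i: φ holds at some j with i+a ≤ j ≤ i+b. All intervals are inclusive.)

Scan j = 4,5,… for (y ∨ x):
  j=4: fails
  j=5: holds
First hit at j=5, so smallest k = 5-4 = 1.

1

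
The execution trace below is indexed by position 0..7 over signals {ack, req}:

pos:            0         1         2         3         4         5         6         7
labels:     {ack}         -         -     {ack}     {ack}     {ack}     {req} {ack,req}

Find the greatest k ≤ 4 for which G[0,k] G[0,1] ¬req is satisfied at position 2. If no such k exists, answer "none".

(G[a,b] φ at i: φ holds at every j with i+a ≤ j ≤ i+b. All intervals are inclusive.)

G[0,1] ¬req must hold from j=2 onward; find where it first fails.
  j=2: holds
  j=3: holds
  j=4: holds
  j=5: fails
Holds on [2,4], so largest k = 2.

2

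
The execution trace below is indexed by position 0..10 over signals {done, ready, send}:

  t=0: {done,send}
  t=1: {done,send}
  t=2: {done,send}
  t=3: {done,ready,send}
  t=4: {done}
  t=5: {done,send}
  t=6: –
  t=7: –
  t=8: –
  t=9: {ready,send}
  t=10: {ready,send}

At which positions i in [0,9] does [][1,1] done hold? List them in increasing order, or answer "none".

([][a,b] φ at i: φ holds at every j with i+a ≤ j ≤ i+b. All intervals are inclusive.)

0, 1, 2, 3, 4

Evaluate at each i in [0,9]:
  i=0: ✓ (all of [1,1])
  i=1: ✓ (all of [2,2])
  i=2: ✓ (all of [3,3])
  i=3: ✓ (all of [4,4])
  i=4: ✓ (all of [5,5])
  i=5: ✗ (fails at j=6)
  i=6: ✗ (fails at j=7)
  i=7: ✗ (fails at j=8)
  i=8: ✗ (fails at j=9)
  i=9: ✗ (fails at j=10)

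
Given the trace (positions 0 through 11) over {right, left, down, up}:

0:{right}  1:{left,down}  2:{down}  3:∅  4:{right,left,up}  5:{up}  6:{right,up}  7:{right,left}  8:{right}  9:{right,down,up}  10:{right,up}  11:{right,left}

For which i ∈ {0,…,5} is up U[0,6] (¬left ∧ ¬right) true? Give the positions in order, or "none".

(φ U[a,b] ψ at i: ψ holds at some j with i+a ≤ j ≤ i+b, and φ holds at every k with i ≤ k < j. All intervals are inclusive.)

Evaluate at each i in [0,5]:
  i=0: ✗ (lhs fails at k=0 before rhs at j=2)
  i=1: ✗ (lhs fails at k=1 before rhs at j=2)
  i=2: ✓ (rhs at j=2)
  i=3: ✓ (rhs at j=3)
  i=4: ✓ (rhs at j=5; lhs holds on [4,4])
  i=5: ✓ (rhs at j=5)

2, 3, 4, 5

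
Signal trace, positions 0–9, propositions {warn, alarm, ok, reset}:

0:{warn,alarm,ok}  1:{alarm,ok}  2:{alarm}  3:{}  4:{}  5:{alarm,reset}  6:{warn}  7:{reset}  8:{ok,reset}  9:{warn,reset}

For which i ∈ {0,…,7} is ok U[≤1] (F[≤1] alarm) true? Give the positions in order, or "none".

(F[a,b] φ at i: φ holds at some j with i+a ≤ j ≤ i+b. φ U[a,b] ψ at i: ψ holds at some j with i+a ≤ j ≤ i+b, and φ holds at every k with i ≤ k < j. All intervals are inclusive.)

0, 1, 2, 4, 5

Evaluate at each i in [0,7]:
  i=0: ✓ (rhs at j=0)
  i=1: ✓ (rhs at j=1)
  i=2: ✓ (rhs at j=2)
  i=3: ✗ (lhs fails at k=3 before rhs at j=4)
  i=4: ✓ (rhs at j=4)
  i=5: ✓ (rhs at j=5)
  i=6: ✗ (no rhs in [6,7])
  i=7: ✗ (no rhs in [7,8])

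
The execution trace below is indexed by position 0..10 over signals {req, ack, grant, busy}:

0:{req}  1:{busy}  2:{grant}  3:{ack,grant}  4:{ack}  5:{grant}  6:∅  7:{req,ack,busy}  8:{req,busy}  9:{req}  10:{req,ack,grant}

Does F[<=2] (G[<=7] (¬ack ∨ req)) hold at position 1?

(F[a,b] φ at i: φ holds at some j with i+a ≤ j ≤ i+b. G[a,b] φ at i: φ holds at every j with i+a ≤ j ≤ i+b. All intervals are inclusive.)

Check G[<=7] (¬ack ∨ req) at each j in [1,3]:
  j=1: fails at 3
  j=2: fails at 3
  j=3: fails at 3
No position in the window satisfies it → formula fails.

No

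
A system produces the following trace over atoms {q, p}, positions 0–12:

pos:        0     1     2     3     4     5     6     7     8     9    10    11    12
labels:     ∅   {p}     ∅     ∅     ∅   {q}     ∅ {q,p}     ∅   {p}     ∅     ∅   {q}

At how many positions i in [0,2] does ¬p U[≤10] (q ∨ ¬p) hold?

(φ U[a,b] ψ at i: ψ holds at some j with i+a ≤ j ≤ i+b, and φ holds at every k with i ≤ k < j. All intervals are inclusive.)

2

Evaluate at each i in [0,2]:
  i=0: ✓ (rhs at j=0)
  i=1: ✗ (lhs fails at k=1 before rhs at j=2)
  i=2: ✓ (rhs at j=2)
Positions where it holds: {0, 2} → 2.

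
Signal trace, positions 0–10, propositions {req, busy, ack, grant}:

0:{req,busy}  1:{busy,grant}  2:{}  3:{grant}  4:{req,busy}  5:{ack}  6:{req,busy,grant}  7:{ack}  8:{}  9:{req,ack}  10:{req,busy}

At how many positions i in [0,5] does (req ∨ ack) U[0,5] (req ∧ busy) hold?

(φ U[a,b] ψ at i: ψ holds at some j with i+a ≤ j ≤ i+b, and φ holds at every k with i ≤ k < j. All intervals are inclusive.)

Evaluate at each i in [0,5]:
  i=0: ✓ (rhs at j=0)
  i=1: ✗ (lhs fails at k=1 before rhs at j=4)
  i=2: ✗ (lhs fails at k=2 before rhs at j=4)
  i=3: ✗ (lhs fails at k=3 before rhs at j=4)
  i=4: ✓ (rhs at j=4)
  i=5: ✓ (rhs at j=6; lhs holds on [5,5])
Positions where it holds: {0, 4, 5} → 3.

3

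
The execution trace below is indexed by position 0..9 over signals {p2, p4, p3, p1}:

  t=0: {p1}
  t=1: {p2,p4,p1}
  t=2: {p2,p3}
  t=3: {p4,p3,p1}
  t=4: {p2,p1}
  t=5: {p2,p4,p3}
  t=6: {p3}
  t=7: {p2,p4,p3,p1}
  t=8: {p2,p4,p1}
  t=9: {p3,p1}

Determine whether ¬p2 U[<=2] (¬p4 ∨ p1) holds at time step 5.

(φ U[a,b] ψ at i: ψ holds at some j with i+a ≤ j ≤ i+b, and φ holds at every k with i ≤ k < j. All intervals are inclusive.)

No

Need some j in [5,7] with (¬p4 ∨ p1), and ¬p2 at every k in [5,j-1].
  j=5: (¬p4 ∨ p1) false.
  j=6: (¬p4 ∨ p1) holds, but ¬p2 fails at k=5 → not this j.
  j=7: (¬p4 ∨ p1) holds, but ¬p2 fails at k=5 → not this j.
No j in the window works → until fails.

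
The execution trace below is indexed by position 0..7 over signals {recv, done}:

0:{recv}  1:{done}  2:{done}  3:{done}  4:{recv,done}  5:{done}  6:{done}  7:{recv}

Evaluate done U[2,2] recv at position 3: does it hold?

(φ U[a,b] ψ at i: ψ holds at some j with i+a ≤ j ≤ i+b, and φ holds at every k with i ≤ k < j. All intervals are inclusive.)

Need some j in [5,5] with recv, and done at every k in [3,j-1].
  j=5: recv false.
No j in the window works → until fails.

No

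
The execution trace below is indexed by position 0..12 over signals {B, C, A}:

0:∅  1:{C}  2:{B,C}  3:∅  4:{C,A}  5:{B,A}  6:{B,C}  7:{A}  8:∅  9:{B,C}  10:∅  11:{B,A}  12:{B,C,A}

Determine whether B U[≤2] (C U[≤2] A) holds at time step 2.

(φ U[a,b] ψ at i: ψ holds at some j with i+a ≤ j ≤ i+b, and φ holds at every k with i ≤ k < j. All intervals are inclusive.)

Need some j in [2,4] with (C U[≤2] A), and B at every k in [2,j-1].
  j=2: (C U[≤2] A) — fails.
  j=3: (C U[≤2] A) — fails.
  j=4: (C U[≤2] A) holds, but B fails at k=3 → not this j.
No j in the window works → until fails.

Does not hold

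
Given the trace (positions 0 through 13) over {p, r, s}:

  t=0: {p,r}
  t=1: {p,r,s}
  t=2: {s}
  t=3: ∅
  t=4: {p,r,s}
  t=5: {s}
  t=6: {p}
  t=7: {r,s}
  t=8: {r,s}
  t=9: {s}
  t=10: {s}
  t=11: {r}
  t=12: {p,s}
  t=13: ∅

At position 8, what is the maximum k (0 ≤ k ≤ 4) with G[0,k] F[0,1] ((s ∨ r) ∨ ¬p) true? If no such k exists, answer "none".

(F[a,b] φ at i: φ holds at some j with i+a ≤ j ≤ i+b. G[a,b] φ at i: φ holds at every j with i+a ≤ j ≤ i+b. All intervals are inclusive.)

F[0,1] ((s ∨ r) ∨ ¬p) must hold from j=8 onward; find where it first fails.
  j=8: holds
  j=9: holds
  j=10: holds
  j=11: holds
  j=12: holds
Holds through j=12; largest k = 4.

4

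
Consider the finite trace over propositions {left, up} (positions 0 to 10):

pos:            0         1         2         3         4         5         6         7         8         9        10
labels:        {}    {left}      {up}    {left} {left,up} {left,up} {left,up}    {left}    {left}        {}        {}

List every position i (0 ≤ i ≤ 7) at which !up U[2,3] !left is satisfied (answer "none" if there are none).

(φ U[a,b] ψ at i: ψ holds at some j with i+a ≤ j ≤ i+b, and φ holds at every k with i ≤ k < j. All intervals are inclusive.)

0, 7

Evaluate at each i in [0,7]:
  i=0: ✓ (rhs at j=2; lhs holds on [0,1])
  i=1: ✗ (no rhs in [3,4])
  i=2: ✗ (no rhs in [4,5])
  i=3: ✗ (no rhs in [5,6])
  i=4: ✗ (no rhs in [6,7])
  i=5: ✗ (no rhs in [7,8])
  i=6: ✗ (lhs fails at k=6 before rhs at j=9)
  i=7: ✓ (rhs at j=9; lhs holds on [7,8])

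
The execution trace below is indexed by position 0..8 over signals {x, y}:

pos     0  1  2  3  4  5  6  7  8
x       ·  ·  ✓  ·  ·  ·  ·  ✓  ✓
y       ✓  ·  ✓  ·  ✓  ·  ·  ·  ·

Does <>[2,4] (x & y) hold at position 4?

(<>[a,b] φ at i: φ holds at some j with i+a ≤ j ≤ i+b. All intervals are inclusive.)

Does not hold

Check (x & y) at each j in [6,8]:
  j=6: false
  j=7: false
  j=8: false
No position in the window satisfies it → formula fails.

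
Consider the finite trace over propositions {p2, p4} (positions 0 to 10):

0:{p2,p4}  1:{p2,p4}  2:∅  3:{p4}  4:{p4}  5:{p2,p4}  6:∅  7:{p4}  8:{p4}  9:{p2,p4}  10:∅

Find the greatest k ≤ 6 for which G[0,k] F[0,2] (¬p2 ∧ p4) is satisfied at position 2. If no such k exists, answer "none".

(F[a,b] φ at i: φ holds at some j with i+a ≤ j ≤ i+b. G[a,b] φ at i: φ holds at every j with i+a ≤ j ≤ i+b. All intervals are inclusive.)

F[0,2] (¬p2 ∧ p4) must hold from j=2 onward; find where it first fails.
  j=2: holds
  j=3: holds
  j=4: holds
  j=5: holds
  j=6: holds
  j=7: holds
  j=8: holds
Holds through j=8; largest k = 6.

6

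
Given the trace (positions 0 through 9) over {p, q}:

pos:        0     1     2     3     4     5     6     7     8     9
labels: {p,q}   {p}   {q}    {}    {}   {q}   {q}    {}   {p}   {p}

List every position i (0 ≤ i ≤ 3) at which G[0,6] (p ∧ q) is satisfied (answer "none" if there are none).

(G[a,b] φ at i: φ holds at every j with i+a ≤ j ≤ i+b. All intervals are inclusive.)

none

Evaluate at each i in [0,3]:
  i=0: ✗ (fails at j=1)
  i=1: ✗ (fails at j=1)
  i=2: ✗ (fails at j=2)
  i=3: ✗ (fails at j=3)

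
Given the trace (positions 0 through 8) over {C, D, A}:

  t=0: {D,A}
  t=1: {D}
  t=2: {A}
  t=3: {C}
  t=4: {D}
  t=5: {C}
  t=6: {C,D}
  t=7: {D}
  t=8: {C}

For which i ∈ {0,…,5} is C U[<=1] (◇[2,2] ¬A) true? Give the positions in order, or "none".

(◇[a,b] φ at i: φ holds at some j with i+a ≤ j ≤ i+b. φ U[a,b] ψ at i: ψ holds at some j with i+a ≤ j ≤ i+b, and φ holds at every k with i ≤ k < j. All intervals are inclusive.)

1, 2, 3, 4, 5

Evaluate at each i in [0,5]:
  i=0: ✗ (lhs fails at k=0 before rhs at j=1)
  i=1: ✓ (rhs at j=1)
  i=2: ✓ (rhs at j=2)
  i=3: ✓ (rhs at j=3)
  i=4: ✓ (rhs at j=4)
  i=5: ✓ (rhs at j=5)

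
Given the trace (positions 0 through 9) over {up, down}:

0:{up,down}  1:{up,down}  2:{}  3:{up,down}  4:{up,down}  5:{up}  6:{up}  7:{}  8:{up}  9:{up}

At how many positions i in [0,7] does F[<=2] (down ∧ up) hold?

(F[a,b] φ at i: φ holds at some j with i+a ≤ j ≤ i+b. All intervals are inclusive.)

Evaluate at each i in [0,7]:
  i=0: ✓ (witness j=0)
  i=1: ✓ (witness j=1)
  i=2: ✓ (witness j=3)
  i=3: ✓ (witness j=3)
  i=4: ✓ (witness j=4)
  i=5: ✗ (none in [5,7])
  i=6: ✗ (none in [6,8])
  i=7: ✗ (none in [7,9])
Positions where it holds: {0, 1, 2, 3, 4} → 5.

5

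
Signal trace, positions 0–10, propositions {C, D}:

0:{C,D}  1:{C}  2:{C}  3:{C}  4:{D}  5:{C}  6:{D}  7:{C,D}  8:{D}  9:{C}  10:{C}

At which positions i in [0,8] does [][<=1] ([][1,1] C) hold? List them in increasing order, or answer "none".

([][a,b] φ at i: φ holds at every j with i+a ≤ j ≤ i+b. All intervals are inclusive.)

0, 1, 8

Evaluate at each i in [0,8]:
  i=0: ✓ (all of [0,1])
  i=1: ✓ (all of [1,2])
  i=2: ✗ (fails at j=3)
  i=3: ✗ (fails at j=3)
  i=4: ✗ (fails at j=5)
  i=5: ✗ (fails at j=5)
  i=6: ✗ (fails at j=7)
  i=7: ✗ (fails at j=7)
  i=8: ✓ (all of [8,9])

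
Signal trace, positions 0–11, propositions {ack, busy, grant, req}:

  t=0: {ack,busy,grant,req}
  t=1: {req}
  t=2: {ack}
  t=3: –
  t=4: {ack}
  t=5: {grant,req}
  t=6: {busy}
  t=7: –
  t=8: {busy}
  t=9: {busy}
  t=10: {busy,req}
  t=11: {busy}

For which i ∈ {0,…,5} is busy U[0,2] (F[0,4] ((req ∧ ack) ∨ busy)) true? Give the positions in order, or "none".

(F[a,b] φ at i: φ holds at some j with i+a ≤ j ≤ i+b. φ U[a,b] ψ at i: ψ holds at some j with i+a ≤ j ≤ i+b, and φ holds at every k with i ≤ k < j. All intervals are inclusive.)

0, 2, 3, 4, 5

Evaluate at each i in [0,5]:
  i=0: ✓ (rhs at j=0)
  i=1: ✗ (lhs fails at k=1 before rhs at j=2)
  i=2: ✓ (rhs at j=2)
  i=3: ✓ (rhs at j=3)
  i=4: ✓ (rhs at j=4)
  i=5: ✓ (rhs at j=5)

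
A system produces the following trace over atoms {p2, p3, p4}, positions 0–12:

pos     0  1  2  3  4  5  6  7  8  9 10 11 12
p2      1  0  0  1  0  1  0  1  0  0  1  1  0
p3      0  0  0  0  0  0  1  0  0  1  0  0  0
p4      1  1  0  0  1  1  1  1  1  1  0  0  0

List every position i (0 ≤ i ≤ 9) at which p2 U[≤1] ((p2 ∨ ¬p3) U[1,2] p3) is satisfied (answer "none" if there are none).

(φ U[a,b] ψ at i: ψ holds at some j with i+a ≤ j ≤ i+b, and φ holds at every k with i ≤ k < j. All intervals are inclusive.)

Evaluate at each i in [0,9]:
  i=0: ✗ (no rhs in [0,1])
  i=1: ✗ (no rhs in [1,2])
  i=2: ✗ (no rhs in [2,3])
  i=3: ✓ (rhs at j=4; lhs holds on [3,3])
  i=4: ✓ (rhs at j=4)
  i=5: ✓ (rhs at j=5)
  i=6: ✗ (lhs fails at k=6 before rhs at j=7)
  i=7: ✓ (rhs at j=7)
  i=8: ✓ (rhs at j=8)
  i=9: ✗ (no rhs in [9,10])

3, 4, 5, 7, 8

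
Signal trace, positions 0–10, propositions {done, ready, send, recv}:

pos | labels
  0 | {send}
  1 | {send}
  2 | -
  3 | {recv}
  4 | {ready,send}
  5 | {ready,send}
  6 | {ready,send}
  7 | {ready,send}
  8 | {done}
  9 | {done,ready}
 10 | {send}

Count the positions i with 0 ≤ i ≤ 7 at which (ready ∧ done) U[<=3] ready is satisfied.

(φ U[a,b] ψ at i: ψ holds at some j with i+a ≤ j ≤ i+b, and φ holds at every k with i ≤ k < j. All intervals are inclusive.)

4

Evaluate at each i in [0,7]:
  i=0: ✗ (no rhs in [0,3])
  i=1: ✗ (lhs fails at k=1 before rhs at j=4)
  i=2: ✗ (lhs fails at k=2 before rhs at j=4)
  i=3: ✗ (lhs fails at k=3 before rhs at j=4)
  i=4: ✓ (rhs at j=4)
  i=5: ✓ (rhs at j=5)
  i=6: ✓ (rhs at j=6)
  i=7: ✓ (rhs at j=7)
Positions where it holds: {4, 5, 6, 7} → 4.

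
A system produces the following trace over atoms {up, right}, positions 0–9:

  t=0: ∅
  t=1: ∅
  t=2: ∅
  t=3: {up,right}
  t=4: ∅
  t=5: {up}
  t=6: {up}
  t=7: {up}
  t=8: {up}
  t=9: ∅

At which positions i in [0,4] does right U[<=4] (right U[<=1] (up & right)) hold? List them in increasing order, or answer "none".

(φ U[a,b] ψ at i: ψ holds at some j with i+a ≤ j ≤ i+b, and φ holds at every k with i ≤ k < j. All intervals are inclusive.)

Evaluate at each i in [0,4]:
  i=0: ✗ (lhs fails at k=0 before rhs at j=3)
  i=1: ✗ (lhs fails at k=1 before rhs at j=3)
  i=2: ✗ (lhs fails at k=2 before rhs at j=3)
  i=3: ✓ (rhs at j=3)
  i=4: ✗ (no rhs in [4,8])

3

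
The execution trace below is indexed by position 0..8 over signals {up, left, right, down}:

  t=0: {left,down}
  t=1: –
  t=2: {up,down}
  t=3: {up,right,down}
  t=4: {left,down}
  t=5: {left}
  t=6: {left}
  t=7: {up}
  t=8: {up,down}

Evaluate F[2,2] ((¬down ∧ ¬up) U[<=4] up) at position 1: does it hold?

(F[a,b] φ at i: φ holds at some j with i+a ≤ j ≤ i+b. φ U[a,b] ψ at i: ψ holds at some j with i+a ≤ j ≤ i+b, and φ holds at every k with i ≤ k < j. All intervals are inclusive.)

Check ((¬down ∧ ¬up) U[<=4] up) at each j in [3,3]:
  j=3: holds
Found at j=3 → formula holds.

Holds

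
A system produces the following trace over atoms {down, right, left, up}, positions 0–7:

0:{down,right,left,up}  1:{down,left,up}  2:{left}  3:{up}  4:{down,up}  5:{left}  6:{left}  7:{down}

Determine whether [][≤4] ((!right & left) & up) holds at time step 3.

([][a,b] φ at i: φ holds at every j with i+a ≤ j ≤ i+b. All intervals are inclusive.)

Check ((!right & left) & up) at every j in [3,7]:
  j=3: false
  j=4: false
  j=5: false
  j=6: false
  j=7: false
Fails at j=3 → formula fails.

No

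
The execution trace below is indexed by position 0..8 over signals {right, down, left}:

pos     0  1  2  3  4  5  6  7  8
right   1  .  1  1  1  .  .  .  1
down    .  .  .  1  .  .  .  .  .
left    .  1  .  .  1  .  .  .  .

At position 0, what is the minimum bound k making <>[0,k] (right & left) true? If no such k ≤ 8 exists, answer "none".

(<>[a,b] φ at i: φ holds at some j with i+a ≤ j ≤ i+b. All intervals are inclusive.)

4

Scan j = 0,1,… for (right & left):
  j=0: fails
  j=1: fails
  j=2: fails
  j=3: fails
  j=4: holds
First hit at j=4, so smallest k = 4-0 = 4.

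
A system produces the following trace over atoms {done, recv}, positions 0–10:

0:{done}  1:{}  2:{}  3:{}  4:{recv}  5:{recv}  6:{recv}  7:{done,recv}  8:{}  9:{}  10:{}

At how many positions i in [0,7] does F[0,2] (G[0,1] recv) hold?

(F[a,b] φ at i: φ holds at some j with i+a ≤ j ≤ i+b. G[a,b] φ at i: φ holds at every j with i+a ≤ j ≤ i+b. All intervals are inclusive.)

5

Evaluate at each i in [0,7]:
  i=0: ✗ (none in [0,2])
  i=1: ✗ (none in [1,3])
  i=2: ✓ (witness j=4)
  i=3: ✓ (witness j=4)
  i=4: ✓ (witness j=4)
  i=5: ✓ (witness j=5)
  i=6: ✓ (witness j=6)
  i=7: ✗ (none in [7,9])
Positions where it holds: {2, 3, 4, 5, 6} → 5.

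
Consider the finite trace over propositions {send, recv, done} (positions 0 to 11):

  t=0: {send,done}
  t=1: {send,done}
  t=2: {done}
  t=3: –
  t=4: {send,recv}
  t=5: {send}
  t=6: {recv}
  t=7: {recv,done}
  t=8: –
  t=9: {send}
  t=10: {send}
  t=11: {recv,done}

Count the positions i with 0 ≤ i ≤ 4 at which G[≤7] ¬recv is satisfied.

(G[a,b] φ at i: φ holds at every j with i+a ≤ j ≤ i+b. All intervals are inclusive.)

0

Evaluate at each i in [0,4]:
  i=0: ✗ (fails at j=4)
  i=1: ✗ (fails at j=4)
  i=2: ✗ (fails at j=4)
  i=3: ✗ (fails at j=4)
  i=4: ✗ (fails at j=4)
Positions where it holds: {} → 0.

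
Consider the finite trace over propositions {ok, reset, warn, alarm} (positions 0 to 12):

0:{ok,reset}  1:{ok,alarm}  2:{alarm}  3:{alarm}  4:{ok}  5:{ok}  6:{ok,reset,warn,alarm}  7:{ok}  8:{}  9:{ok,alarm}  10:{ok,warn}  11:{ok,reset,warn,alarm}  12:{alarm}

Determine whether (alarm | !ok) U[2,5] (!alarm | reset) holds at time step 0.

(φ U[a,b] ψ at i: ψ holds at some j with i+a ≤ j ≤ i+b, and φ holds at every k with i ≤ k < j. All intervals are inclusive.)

False

Need some j in [2,5] with (!alarm | reset), and (alarm | !ok) at every k in [0,j-1].
  j=2: (!alarm | reset) false.
  j=3: (!alarm | reset) false.
  j=4: (!alarm | reset) holds, but (alarm | !ok) fails at k=0 → not this j.
  j=5: (!alarm | reset) holds, but (alarm | !ok) fails at k=0 → not this j.
No j in the window works → until fails.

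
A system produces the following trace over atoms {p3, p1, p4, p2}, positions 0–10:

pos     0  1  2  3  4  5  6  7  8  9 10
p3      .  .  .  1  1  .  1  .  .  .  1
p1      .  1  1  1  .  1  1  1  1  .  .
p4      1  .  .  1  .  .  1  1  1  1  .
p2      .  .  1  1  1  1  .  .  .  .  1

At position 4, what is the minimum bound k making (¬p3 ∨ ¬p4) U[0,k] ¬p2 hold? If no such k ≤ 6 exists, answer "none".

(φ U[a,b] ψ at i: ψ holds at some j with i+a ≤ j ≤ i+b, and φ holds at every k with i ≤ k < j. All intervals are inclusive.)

2

Need earliest j ≥ 4 with ¬p2, and (¬p3 ∨ ¬p4) at every k in [4,j-1].
  j=4: rhs fails.
  j=5: rhs fails.
  j=6: rhs holds; lhs holds on [4,5]. k = 2.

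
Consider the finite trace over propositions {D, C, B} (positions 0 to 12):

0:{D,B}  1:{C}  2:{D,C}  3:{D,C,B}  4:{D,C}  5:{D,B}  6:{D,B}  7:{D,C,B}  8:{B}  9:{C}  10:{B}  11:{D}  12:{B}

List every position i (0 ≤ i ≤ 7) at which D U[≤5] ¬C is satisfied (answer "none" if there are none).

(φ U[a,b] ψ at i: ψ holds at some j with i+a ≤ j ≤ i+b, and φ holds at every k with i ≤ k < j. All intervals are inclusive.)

0, 2, 3, 4, 5, 6, 7

Evaluate at each i in [0,7]:
  i=0: ✓ (rhs at j=0)
  i=1: ✗ (lhs fails at k=1 before rhs at j=5)
  i=2: ✓ (rhs at j=5; lhs holds on [2,4])
  i=3: ✓ (rhs at j=5; lhs holds on [3,4])
  i=4: ✓ (rhs at j=5; lhs holds on [4,4])
  i=5: ✓ (rhs at j=5)
  i=6: ✓ (rhs at j=6)
  i=7: ✓ (rhs at j=8; lhs holds on [7,7])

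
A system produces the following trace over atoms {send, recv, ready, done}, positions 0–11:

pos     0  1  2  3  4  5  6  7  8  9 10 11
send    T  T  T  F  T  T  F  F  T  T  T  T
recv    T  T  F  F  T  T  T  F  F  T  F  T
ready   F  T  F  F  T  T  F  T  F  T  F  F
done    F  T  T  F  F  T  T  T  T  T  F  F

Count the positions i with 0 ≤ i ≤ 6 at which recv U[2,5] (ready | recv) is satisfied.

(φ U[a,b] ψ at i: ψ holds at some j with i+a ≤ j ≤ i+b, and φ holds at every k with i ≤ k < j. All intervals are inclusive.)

Evaluate at each i in [0,6]:
  i=0: ✗ (lhs fails at k=2 before rhs at j=4)
  i=1: ✗ (lhs fails at k=2 before rhs at j=4)
  i=2: ✗ (lhs fails at k=2 before rhs at j=4)
  i=3: ✗ (lhs fails at k=3 before rhs at j=5)
  i=4: ✓ (rhs at j=6; lhs holds on [4,5])
  i=5: ✓ (rhs at j=7; lhs holds on [5,6])
  i=6: ✗ (lhs fails at k=7 before rhs at j=9)
Positions where it holds: {4, 5} → 2.

2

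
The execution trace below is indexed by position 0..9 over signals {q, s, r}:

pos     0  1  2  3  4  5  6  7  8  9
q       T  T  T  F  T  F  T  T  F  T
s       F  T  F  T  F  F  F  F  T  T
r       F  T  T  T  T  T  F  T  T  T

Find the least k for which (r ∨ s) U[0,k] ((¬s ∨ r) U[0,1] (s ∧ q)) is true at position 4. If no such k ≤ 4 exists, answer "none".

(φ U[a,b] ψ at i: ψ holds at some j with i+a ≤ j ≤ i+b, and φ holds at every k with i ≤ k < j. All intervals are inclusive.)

Need earliest j ≥ 4 with ((¬s ∨ r) U[0,1] (s ∧ q)), and (r ∨ s) at every k in [4,j-1].
  j=4: rhs fails.
  j=5: rhs fails.
  j=6: rhs fails.
  j=7: rhs fails.
  j=8: rhs holds but lhs fails at k=6.
No witness within the range → none.

none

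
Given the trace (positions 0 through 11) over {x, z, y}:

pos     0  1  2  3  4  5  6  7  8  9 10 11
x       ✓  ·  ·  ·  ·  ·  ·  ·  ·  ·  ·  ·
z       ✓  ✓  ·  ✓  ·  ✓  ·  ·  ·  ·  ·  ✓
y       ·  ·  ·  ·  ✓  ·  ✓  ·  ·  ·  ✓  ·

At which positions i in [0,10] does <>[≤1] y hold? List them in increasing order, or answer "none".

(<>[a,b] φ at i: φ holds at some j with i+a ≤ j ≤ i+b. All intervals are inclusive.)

3, 4, 5, 6, 9, 10

Evaluate at each i in [0,10]:
  i=0: ✗ (none in [0,1])
  i=1: ✗ (none in [1,2])
  i=2: ✗ (none in [2,3])
  i=3: ✓ (witness j=4)
  i=4: ✓ (witness j=4)
  i=5: ✓ (witness j=6)
  i=6: ✓ (witness j=6)
  i=7: ✗ (none in [7,8])
  i=8: ✗ (none in [8,9])
  i=9: ✓ (witness j=10)
  i=10: ✓ (witness j=10)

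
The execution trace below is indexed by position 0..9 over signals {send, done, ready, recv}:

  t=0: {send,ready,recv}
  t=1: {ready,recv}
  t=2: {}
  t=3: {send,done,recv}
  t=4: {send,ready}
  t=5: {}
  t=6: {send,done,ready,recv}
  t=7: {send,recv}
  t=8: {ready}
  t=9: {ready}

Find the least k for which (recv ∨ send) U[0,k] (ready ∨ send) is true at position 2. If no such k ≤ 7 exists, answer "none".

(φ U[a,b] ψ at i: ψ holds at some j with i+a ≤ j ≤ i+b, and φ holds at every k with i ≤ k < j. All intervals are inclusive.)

none

Need earliest j ≥ 2 with (ready ∨ send), and (recv ∨ send) at every k in [2,j-1].
  j=2: rhs fails.
  j=3: rhs holds but lhs fails at k=2.
  j=4: rhs holds but lhs fails at k=2.
  j=5: rhs fails.
  j=6: rhs holds but lhs fails at k=2.
  j=7: rhs holds but lhs fails at k=2.
  j=8: rhs holds but lhs fails at k=2.
  j=9: rhs holds but lhs fails at k=2.
No witness within the range → none.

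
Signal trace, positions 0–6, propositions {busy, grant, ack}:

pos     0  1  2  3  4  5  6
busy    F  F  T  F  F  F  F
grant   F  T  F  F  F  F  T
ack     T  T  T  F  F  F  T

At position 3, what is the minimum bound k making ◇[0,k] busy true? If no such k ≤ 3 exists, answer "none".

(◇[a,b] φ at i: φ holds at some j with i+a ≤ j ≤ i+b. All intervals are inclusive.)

Scan j = 3,4,… for busy:
  j=3: fails
  j=4: fails
  j=5: fails
  j=6: fails
No j in [3,6] satisfies it → none.

none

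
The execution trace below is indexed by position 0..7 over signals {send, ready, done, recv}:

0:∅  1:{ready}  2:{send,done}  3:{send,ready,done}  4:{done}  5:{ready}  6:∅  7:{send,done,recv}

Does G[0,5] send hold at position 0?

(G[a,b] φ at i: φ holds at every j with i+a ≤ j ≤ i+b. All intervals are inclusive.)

Does not hold

Check send at every j in [0,5]:
  j=0: false
  j=1: false
  j=2: true
  j=3: true
  j=4: false
  j=5: false
Fails at j=0 → formula fails.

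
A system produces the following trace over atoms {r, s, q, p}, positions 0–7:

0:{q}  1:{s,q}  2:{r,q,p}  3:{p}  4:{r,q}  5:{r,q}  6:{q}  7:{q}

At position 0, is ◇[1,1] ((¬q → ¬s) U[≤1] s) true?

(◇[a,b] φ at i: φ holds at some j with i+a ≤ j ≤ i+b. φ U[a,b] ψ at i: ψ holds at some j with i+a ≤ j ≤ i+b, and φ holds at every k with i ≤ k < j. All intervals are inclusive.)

Holds

Check ((¬q → ¬s) U[≤1] s) at each j in [1,1]:
  j=1: holds
Found at j=1 → formula holds.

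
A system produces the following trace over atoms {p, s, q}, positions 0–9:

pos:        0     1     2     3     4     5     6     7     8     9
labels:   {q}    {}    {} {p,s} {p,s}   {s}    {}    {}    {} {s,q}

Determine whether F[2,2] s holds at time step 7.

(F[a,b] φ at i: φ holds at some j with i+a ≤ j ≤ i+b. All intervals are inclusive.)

Check s at each j in [9,9]:
  j=9: true
Found at j=9 → formula holds.

Holds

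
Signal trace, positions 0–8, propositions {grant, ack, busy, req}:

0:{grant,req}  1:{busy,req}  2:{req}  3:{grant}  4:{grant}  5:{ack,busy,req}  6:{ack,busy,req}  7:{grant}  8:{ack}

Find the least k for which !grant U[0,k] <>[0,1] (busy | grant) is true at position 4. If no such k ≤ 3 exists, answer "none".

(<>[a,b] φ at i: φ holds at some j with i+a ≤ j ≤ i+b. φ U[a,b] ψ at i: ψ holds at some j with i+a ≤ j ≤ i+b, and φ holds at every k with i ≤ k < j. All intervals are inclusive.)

Need earliest j ≥ 4 with <>[0,1] (busy | grant), and !grant at every k in [4,j-1].
  j=4: rhs holds (empty prefix). k = 0.

0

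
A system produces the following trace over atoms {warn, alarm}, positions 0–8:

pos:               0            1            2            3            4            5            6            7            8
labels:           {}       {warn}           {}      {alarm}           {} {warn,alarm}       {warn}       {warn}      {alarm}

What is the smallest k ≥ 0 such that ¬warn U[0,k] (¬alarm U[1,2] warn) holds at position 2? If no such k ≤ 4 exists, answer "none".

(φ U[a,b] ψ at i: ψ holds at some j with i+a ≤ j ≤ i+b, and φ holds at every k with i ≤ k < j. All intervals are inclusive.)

2

Need earliest j ≥ 2 with (¬alarm U[1,2] warn), and ¬warn at every k in [2,j-1].
  j=2: rhs fails.
  j=3: rhs fails.
  j=4: rhs holds; lhs holds on [2,3]. k = 2.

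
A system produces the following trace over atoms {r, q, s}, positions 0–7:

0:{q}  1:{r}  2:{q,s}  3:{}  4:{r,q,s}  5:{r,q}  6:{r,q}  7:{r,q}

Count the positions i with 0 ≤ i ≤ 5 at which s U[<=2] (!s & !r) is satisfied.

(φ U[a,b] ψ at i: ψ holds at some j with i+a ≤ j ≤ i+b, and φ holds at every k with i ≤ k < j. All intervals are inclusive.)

3

Evaluate at each i in [0,5]:
  i=0: ✓ (rhs at j=0)
  i=1: ✗ (lhs fails at k=1 before rhs at j=3)
  i=2: ✓ (rhs at j=3; lhs holds on [2,2])
  i=3: ✓ (rhs at j=3)
  i=4: ✗ (no rhs in [4,6])
  i=5: ✗ (no rhs in [5,7])
Positions where it holds: {0, 2, 3} → 3.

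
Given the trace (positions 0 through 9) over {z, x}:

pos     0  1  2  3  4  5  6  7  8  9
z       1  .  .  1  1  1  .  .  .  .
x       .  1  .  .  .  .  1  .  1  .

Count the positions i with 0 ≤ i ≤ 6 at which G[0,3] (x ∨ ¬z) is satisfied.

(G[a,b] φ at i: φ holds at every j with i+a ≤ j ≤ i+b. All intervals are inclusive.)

1

Evaluate at each i in [0,6]:
  i=0: ✗ (fails at j=0)
  i=1: ✗ (fails at j=3)
  i=2: ✗ (fails at j=3)
  i=3: ✗ (fails at j=3)
  i=4: ✗ (fails at j=4)
  i=5: ✗ (fails at j=5)
  i=6: ✓ (all of [6,9])
Positions where it holds: {6} → 1.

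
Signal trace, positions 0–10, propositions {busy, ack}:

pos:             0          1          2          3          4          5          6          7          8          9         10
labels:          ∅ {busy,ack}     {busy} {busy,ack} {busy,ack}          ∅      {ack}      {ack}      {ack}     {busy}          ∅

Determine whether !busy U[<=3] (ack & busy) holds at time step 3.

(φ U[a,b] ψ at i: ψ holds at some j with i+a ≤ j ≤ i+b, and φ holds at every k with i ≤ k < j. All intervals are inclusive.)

Need some j in [3,6] with (ack & busy), and !busy at every k in [3,j-1].
  j=3: (ack & busy) holds; no prefix to check → satisfied.

Yes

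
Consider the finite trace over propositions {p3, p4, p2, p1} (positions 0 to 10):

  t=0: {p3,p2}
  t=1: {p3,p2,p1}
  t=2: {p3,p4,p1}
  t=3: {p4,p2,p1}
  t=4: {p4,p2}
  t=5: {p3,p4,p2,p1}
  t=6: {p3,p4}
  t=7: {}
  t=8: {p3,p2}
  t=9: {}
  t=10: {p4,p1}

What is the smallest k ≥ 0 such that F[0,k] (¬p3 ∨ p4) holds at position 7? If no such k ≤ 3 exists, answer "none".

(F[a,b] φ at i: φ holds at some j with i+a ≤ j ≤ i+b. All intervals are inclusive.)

0

Scan j = 7,8,… for (¬p3 ∨ p4):
  j=7: holds
First hit at j=7, so smallest k = 7-7 = 0.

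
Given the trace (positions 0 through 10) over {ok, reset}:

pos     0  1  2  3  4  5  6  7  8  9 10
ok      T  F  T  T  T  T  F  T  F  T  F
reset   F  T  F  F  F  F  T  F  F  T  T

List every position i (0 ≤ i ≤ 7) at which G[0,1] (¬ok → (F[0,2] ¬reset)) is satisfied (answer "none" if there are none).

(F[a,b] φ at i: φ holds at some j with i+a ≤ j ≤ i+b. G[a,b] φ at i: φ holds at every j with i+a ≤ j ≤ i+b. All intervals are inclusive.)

Evaluate at each i in [0,7]:
  i=0: ✓ (all of [0,1])
  i=1: ✓ (all of [1,2])
  i=2: ✓ (all of [2,3])
  i=3: ✓ (all of [3,4])
  i=4: ✓ (all of [4,5])
  i=5: ✓ (all of [5,6])
  i=6: ✓ (all of [6,7])
  i=7: ✓ (all of [7,8])

0, 1, 2, 3, 4, 5, 6, 7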